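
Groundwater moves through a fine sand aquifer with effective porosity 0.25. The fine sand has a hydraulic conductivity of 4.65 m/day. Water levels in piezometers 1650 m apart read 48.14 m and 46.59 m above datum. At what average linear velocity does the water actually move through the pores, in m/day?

0.0175

Hydraulic gradient i = (48.14 − 46.59) / 1650 = 1.55 / 1650 = 0.0009394.
Darcy flux q = K · i = 4.650 × 0.0009394 = 0.004368 m/day.
Seepage velocity v = q / n_e = 0.004368 / 0.25 = 0.01747 m/day.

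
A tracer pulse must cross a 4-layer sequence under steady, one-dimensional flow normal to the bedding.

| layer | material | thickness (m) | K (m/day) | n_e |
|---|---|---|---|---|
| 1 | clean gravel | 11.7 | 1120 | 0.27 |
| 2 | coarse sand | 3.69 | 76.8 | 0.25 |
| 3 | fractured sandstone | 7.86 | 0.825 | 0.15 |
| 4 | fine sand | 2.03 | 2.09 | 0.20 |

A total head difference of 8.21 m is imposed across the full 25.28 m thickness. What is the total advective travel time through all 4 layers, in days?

7.29

With flow normal to the layers, continuity requires the same specific discharge q through every layer.
Σ(b_i/K_i) = 11.7/1120 + 3.69/76.8 + 7.86/0.825 + 2.03/2.09 = 10.56 d.
q = Δh / Σ(b_i/K_i) = 8.21 / 10.56 = 0.7777 m/day.
In each layer the seepage velocity is v_i = q/n_i, so the layer transit time is t_i = b_i·n_i / q:
  layer 1 (clean gravel): t_1 = 11.7 × 0.27 / 0.7777 = 4.062 d
  layer 2 (coarse sand): t_2 = 3.69 × 0.25 / 0.7777 = 1.186 d
  layer 3 (fractured sandstone): t_3 = 7.86 × 0.15 / 0.7777 = 1.516 d
  layer 4 (fine sand): t_4 = 2.03 × 0.20 / 0.7777 = 0.5221 d
Total t = Σ t_i = 7.286 days.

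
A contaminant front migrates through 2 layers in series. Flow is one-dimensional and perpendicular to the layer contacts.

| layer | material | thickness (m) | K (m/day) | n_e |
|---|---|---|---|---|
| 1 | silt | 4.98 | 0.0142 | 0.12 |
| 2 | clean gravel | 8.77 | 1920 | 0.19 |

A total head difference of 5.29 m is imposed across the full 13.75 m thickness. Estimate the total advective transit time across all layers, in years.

With flow normal to the layers, continuity requires the same specific discharge q through every layer.
Σ(b_i/K_i) = 4.98/0.0142 + 8.77/1920 = 350.7 d.
q = Δh / Σ(b_i/K_i) = 5.29 / 350.7 = 0.01508 m/day.
In each layer the seepage velocity is v_i = q/n_i, so the layer transit time is t_i = b_i·n_i / q:
  layer 1 (silt): t_1 = 4.98 × 0.12 / 0.01508 = 39.62 d
  layer 2 (clean gravel): t_2 = 8.77 × 0.19 / 0.01508 = 110.5 d
Total t = Σ t_i = 150.1 days = 0.4109 years.

0.411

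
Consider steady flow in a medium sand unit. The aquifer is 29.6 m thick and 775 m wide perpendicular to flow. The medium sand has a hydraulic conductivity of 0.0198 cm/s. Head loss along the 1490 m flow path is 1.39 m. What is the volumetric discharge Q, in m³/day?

Convert K: 0.0198 cm/s × 864 = 17.11 m/day.
Cross-sectional area A = 775 × 29.6 = 22940 m².
Hydraulic gradient i = Δh / L = 1.39 / 1490 = 0.0009329.
Darcy's law: Q = K · A · i = 17.11 × 22940 × 0.0009329 = 366.1 m³/day.

366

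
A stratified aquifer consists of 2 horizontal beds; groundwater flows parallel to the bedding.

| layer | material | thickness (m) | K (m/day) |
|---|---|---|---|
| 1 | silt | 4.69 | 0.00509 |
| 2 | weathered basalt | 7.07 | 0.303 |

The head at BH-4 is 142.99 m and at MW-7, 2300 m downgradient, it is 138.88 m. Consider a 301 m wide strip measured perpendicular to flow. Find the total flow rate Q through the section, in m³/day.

1.17

Flow is parallel to layering, so each bed carries its own Darcy discharge and the transmissivities add.
Σ(K_i·b_i) = 0.00509×4.69 + 0.303×7.07 = 2.166 m²/day.
Hydraulic gradient i = (142.99 − 138.88) / 2300 = 4.11 / 2300 = 0.001787.
Q = Σ(K_i·b_i) · W · i = 2.166 × 301 × 0.001787 = 1.165 m³/day.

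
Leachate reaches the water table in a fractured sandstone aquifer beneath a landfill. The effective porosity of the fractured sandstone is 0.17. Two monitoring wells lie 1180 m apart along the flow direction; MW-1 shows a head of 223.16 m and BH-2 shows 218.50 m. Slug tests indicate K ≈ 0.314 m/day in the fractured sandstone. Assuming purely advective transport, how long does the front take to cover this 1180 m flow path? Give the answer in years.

443

Hydraulic gradient i = (223.16 − 218.50) / 1180 = 4.66 / 1180 = 0.003949.
Darcy flux q = K · i = 0.3140 × 0.003949 = 0.001240 m/day.
Seepage velocity v = q / n_e = 0.001240 / 0.17 = 0.007294 m/day.
Travel time t = L / v = 1180 / 0.007294 = 1.618e+05 days = 442.9 years.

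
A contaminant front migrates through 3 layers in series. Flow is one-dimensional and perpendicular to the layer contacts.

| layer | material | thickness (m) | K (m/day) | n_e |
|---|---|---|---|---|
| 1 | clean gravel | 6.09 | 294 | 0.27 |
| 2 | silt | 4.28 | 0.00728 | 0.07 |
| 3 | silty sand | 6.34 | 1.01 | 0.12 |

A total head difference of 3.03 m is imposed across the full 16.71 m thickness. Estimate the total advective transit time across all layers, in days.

With flow normal to the layers, continuity requires the same specific discharge q through every layer.
Σ(b_i/K_i) = 6.09/294 + 4.28/0.00728 + 6.34/1.01 = 594.2 d.
q = Δh / Σ(b_i/K_i) = 3.03 / 594.2 = 0.005099 m/day.
In each layer the seepage velocity is v_i = q/n_i, so the layer transit time is t_i = b_i·n_i / q:
  layer 1 (clean gravel): t_1 = 6.09 × 0.27 / 0.005099 = 322.5 d
  layer 2 (silt): t_2 = 4.28 × 0.07 / 0.005099 = 58.75 d
  layer 3 (silty sand): t_3 = 6.34 × 0.12 / 0.005099 = 149.2 d
Total t = Σ t_i = 530.4 days.

530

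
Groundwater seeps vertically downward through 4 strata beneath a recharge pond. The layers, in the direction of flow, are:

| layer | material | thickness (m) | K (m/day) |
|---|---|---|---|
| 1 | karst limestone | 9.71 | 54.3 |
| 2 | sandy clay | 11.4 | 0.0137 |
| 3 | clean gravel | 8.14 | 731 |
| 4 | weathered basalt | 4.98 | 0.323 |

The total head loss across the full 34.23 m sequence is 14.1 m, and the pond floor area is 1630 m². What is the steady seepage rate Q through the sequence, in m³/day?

27.1

Flow is perpendicular to layering, so the layers act in series and the equivalent K is the thickness-weighted harmonic mean.
Total thickness L = 9.71 + 11.4 + 8.14 + 4.98 = 34.23 m.
Σ(b_i/K_i) = 9.71/54.3 + 11.4/0.0137 + 8.14/731 + 4.98/0.323 = 847.7 d.
K_eq = L / Σ(b_i/K_i) = 34.23 / 847.7 = 0.04038 m/day.
Q = K_eq · A · (Δh/L) = 0.04038 × 1630 × (14.1/34.23) = 27.11 m³/day.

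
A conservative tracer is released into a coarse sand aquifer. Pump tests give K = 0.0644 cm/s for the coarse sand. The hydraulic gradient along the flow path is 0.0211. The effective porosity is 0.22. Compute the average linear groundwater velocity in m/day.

5.34

Convert K: 0.0644 cm/s × 864 = 55.64 m/day.
Hydraulic gradient i = 0.0211.
Darcy flux q = K · i = 55.64 × 0.02110 = 1.174 m/day.
Seepage velocity v = q / n_e = 1.174 / 0.22 = 5.337 m/day.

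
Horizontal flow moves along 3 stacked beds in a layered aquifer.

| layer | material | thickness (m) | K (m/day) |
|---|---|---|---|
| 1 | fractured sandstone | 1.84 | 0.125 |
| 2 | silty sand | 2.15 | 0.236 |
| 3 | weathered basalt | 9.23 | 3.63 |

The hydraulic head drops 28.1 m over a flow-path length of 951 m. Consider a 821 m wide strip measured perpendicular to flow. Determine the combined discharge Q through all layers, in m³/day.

Flow is parallel to layering, so each bed carries its own Darcy discharge and the transmissivities add.
Σ(K_i·b_i) = 0.125×1.84 + 0.236×2.15 + 3.63×9.23 = 34.24 m²/day.
Hydraulic gradient i = Δh / L = 28.1 / 951 = 0.02955.
Q = Σ(K_i·b_i) · W · i = 34.24 × 821 × 0.02955 = 830.7 m³/day.

831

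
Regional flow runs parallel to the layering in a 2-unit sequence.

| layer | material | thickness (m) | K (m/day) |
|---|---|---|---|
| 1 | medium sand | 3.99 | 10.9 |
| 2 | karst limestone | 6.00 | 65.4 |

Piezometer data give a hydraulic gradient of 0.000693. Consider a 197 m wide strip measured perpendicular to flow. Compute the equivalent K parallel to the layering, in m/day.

Flow is parallel to layering, so each bed carries its own Darcy discharge and the transmissivities add.
Σ(K_i·b_i) = 10.9×3.99 + 65.4×6.00 = 435.9 m²/day.
Total thickness b = 9.990 m, so K_eq = Σ(K_i·b_i)/b = 43.63 m/day.

43.6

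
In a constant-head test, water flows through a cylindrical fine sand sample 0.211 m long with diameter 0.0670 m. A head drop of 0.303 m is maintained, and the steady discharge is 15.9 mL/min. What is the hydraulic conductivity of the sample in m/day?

Cross-sectional area A = π·(d/2)² = π × (0.0670/2)² = 0.003526 m².
Convert discharge: 15.9 mL/min = 2.650e-07 m³/s.
Darcy's law rearranged: K = Q·L / (A·Δh) = 2.650e-07 × 0.211 / (0.003526 × 0.303) = 5.234e-05 m/s = 4.522 m/day.

4.52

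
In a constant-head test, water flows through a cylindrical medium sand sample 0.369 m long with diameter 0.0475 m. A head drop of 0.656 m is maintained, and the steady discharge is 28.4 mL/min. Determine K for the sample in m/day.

13.0

Cross-sectional area A = π·(d/2)² = π × (0.0475/2)² = 0.001772 m².
Convert discharge: 28.4 mL/min = 4.733e-07 m³/s.
Darcy's law rearranged: K = Q·L / (A·Δh) = 4.733e-07 × 0.369 / (0.001772 × 0.656) = 0.0001502 m/s = 12.98 m/day.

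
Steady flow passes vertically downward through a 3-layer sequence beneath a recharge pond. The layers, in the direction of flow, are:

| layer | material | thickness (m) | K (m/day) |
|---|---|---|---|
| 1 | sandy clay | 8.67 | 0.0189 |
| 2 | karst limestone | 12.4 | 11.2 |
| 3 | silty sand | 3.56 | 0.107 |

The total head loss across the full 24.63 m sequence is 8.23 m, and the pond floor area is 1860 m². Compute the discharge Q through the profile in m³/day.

Flow is perpendicular to layering, so the layers act in series and the equivalent K is the thickness-weighted harmonic mean.
Total thickness L = 8.67 + 12.4 + 3.56 = 24.63 m.
Σ(b_i/K_i) = 8.67/0.0189 + 12.4/11.2 + 3.56/0.107 = 493.1 d.
K_eq = L / Σ(b_i/K_i) = 24.63 / 493.1 = 0.04995 m/day.
Q = K_eq · A · (Δh/L) = 0.04995 × 1860 × (8.23/24.63) = 31.04 m³/day.

31.0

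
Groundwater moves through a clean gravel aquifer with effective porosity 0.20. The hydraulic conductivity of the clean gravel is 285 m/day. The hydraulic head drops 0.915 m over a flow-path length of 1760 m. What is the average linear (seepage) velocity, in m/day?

0.741

Hydraulic gradient i = Δh / L = 0.915 / 1760 = 0.0005199.
Darcy flux q = K · i = 285.0 × 0.0005199 = 0.1482 m/day.
Seepage velocity v = q / n_e = 0.1482 / 0.20 = 0.7408 m/day.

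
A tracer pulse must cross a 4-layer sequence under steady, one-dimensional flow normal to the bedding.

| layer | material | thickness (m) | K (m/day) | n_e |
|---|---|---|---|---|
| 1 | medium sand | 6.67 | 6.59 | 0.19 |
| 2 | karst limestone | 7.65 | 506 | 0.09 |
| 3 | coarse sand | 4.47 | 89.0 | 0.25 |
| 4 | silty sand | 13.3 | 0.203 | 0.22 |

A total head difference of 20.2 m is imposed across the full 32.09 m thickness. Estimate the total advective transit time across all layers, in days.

19.8

With flow normal to the layers, continuity requires the same specific discharge q through every layer.
Σ(b_i/K_i) = 6.67/6.59 + 7.65/506 + 4.47/89.0 + 13.3/0.203 = 66.59 d.
q = Δh / Σ(b_i/K_i) = 20.2 / 66.59 = 0.3033 m/day.
In each layer the seepage velocity is v_i = q/n_i, so the layer transit time is t_i = b_i·n_i / q:
  layer 1 (medium sand): t_1 = 6.67 × 0.19 / 0.3033 = 4.178 d
  layer 2 (karst limestone): t_2 = 7.65 × 0.09 / 0.3033 = 2.270 d
  layer 3 (coarse sand): t_3 = 4.47 × 0.25 / 0.3033 = 3.684 d
  layer 4 (silty sand): t_4 = 13.3 × 0.22 / 0.3033 = 9.646 d
Total t = Σ t_i = 19.78 days.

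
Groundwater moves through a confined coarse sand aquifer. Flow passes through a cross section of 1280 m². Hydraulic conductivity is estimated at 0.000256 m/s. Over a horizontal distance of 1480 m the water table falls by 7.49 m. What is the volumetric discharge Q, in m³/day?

143

Convert K: 0.000256 m/s × 86400 = 22.12 m/day.
Hydraulic gradient i = Δh / L = 7.49 / 1480 = 0.005061.
Darcy's law: Q = K · A · i = 22.12 × 1280 × 0.005061 = 143.3 m³/day.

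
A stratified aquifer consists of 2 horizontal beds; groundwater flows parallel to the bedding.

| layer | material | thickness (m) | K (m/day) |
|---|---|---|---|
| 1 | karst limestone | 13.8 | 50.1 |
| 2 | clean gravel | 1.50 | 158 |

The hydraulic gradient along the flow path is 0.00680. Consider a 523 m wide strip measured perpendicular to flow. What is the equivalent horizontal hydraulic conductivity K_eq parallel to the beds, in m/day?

60.7

Flow is parallel to layering, so each bed carries its own Darcy discharge and the transmissivities add.
Σ(K_i·b_i) = 50.1×13.8 + 158×1.50 = 928.4 m²/day.
Total thickness b = 15.30 m, so K_eq = Σ(K_i·b_i)/b = 60.68 m/day.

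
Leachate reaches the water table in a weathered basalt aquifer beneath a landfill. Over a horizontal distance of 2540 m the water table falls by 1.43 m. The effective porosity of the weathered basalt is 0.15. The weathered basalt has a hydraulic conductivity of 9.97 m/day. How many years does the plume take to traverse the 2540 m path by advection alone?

186

Hydraulic gradient i = Δh / L = 1.43 / 2540 = 0.0005630.
Darcy flux q = K · i = 9.970 × 0.0005630 = 0.005613 m/day.
Seepage velocity v = q / n_e = 0.005613 / 0.15 = 0.03742 m/day.
Travel time t = L / v = 2540 / 0.03742 = 67878 days = 185.8 years.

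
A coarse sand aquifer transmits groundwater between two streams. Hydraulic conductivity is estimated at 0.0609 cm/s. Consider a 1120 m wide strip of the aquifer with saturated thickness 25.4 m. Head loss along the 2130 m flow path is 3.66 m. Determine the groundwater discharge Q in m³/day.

Convert K: 0.0609 cm/s × 864 = 52.62 m/day.
Cross-sectional area A = 1120 × 25.4 = 28448 m².
Hydraulic gradient i = Δh / L = 3.66 / 2130 = 0.001718.
Darcy's law: Q = K · A · i = 52.62 × 28448 × 0.001718 = 2572 m³/day.

2570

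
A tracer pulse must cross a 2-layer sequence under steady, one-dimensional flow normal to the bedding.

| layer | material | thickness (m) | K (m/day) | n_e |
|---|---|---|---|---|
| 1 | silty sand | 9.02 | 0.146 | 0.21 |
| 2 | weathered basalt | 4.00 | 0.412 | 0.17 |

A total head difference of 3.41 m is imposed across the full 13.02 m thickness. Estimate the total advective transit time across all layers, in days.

54.0

With flow normal to the layers, continuity requires the same specific discharge q through every layer.
Σ(b_i/K_i) = 9.02/0.146 + 4.00/0.412 = 71.49 d.
q = Δh / Σ(b_i/K_i) = 3.41 / 71.49 = 0.04770 m/day.
In each layer the seepage velocity is v_i = q/n_i, so the layer transit time is t_i = b_i·n_i / q:
  layer 1 (silty sand): t_1 = 9.02 × 0.21 / 0.04770 = 39.71 d
  layer 2 (weathered basalt): t_2 = 4.00 × 0.17 / 0.04770 = 14.26 d
Total t = Σ t_i = 53.97 days.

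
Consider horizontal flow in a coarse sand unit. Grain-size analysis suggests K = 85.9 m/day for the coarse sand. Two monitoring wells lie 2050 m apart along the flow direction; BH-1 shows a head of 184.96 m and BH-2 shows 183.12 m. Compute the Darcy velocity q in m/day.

Hydraulic gradient i = (184.96 − 183.12) / 2050 = 1.84 / 2050 = 0.0008976.
Specific discharge q = K · i = 85.90 × 0.0008976 = 0.07710 m/day.

0.0771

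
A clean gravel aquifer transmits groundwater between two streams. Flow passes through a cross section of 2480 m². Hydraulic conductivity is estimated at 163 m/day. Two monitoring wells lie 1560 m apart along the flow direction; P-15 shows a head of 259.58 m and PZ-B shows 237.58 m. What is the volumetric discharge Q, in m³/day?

5700

Hydraulic gradient i = (259.58 − 237.58) / 1560 = 22 / 1560 = 0.01410.
Darcy's law: Q = K · A · i = 163.0 × 2480 × 0.01410 = 5701 m³/day.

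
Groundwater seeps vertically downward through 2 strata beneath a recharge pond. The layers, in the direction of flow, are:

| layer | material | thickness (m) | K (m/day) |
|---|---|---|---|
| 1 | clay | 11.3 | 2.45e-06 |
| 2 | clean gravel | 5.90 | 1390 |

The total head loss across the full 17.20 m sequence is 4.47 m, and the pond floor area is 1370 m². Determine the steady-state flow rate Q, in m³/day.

0.00133

Flow is perpendicular to layering, so the layers act in series and the equivalent K is the thickness-weighted harmonic mean.
Total thickness L = 11.3 + 5.90 = 17.20 m.
Σ(b_i/K_i) = 11.3/2.45e-06 + 5.90/1390 = 4.612e+06 d.
K_eq = L / Σ(b_i/K_i) = 17.20 / 4.612e+06 = 3.729e-06 m/day.
Q = K_eq · A · (Δh/L) = 3.729e-06 × 1370 × (4.47/17.20) = 0.001328 m³/day.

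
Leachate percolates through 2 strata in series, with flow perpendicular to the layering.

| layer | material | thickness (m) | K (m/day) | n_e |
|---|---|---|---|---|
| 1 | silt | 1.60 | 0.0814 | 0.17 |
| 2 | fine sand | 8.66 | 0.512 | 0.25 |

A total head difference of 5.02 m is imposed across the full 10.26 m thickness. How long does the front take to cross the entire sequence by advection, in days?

With flow normal to the layers, continuity requires the same specific discharge q through every layer.
Σ(b_i/K_i) = 1.60/0.0814 + 8.66/0.512 = 36.57 d.
q = Δh / Σ(b_i/K_i) = 5.02 / 36.57 = 0.1373 m/day.
In each layer the seepage velocity is v_i = q/n_i, so the layer transit time is t_i = b_i·n_i / q:
  layer 1 (silt): t_1 = 1.60 × 0.17 / 0.1373 = 1.981 d
  layer 2 (fine sand): t_2 = 8.66 × 0.25 / 0.1373 = 15.77 d
Total t = Σ t_i = 17.75 days.

17.8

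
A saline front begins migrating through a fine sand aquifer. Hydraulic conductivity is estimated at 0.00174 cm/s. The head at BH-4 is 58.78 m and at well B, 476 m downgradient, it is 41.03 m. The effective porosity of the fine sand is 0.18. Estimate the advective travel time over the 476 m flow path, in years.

4.18

Convert K: 0.00174 cm/s × 864 = 1.503 m/day.
Hydraulic gradient i = (58.78 − 41.03) / 476 = 17.75 / 476 = 0.03729.
Darcy flux q = K · i = 1.503 × 0.03729 = 0.05606 m/day.
Seepage velocity v = q / n_e = 0.05606 / 0.18 = 0.3114 m/day.
Travel time t = L / v = 476 / 0.3114 = 1528 days = 4.184 years.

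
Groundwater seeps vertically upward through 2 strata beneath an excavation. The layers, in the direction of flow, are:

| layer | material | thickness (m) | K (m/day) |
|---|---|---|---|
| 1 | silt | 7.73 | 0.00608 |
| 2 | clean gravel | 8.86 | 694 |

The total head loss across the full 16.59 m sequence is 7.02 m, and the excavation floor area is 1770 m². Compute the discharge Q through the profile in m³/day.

Flow is perpendicular to layering, so the layers act in series and the equivalent K is the thickness-weighted harmonic mean.
Total thickness L = 7.73 + 8.86 = 16.59 m.
Σ(b_i/K_i) = 7.73/0.00608 + 8.86/694 = 1271 d.
K_eq = L / Σ(b_i/K_i) = 16.59 / 1271 = 0.01305 m/day.
Q = K_eq · A · (Δh/L) = 0.01305 × 1770 × (7.02/16.59) = 9.773 m³/day.

9.77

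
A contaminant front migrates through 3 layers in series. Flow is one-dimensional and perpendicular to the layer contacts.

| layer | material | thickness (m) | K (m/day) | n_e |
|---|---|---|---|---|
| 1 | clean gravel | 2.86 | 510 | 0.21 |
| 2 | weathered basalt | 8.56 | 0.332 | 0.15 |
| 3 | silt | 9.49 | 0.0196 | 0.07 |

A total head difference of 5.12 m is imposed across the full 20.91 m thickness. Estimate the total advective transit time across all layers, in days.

254

With flow normal to the layers, continuity requires the same specific discharge q through every layer.
Σ(b_i/K_i) = 2.86/510 + 8.56/0.332 + 9.49/0.0196 = 510.0 d.
q = Δh / Σ(b_i/K_i) = 5.12 / 510.0 = 0.01004 m/day.
In each layer the seepage velocity is v_i = q/n_i, so the layer transit time is t_i = b_i·n_i / q:
  layer 1 (clean gravel): t_1 = 2.86 × 0.21 / 0.01004 = 59.82 d
  layer 2 (weathered basalt): t_2 = 8.56 × 0.15 / 0.01004 = 127.9 d
  layer 3 (silt): t_3 = 9.49 × 0.07 / 0.01004 = 66.17 d
Total t = Σ t_i = 253.9 days.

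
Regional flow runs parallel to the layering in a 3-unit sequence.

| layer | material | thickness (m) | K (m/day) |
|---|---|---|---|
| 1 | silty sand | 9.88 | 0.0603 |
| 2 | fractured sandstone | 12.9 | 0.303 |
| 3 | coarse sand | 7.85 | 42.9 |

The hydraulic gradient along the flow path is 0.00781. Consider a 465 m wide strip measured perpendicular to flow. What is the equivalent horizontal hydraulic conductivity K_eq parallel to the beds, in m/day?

Flow is parallel to layering, so each bed carries its own Darcy discharge and the transmissivities add.
Σ(K_i·b_i) = 0.0603×9.88 + 0.303×12.9 + 42.9×7.85 = 341.3 m²/day.
Total thickness b = 30.63 m, so K_eq = Σ(K_i·b_i)/b = 11.14 m/day.

11.1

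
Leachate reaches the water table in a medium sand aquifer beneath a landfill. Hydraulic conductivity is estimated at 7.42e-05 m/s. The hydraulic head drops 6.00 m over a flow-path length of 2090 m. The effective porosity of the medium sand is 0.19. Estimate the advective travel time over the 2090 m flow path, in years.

Convert K: 7.42e-05 m/s × 86400 = 6.411 m/day.
Hydraulic gradient i = Δh / L = 6.00 / 2090 = 0.002871.
Darcy flux q = K · i = 6.411 × 0.002871 = 0.01840 m/day.
Seepage velocity v = q / n_e = 0.01840 / 0.19 = 0.09687 m/day.
Travel time t = L / v = 2090 / 0.09687 = 21576 days = 59.07 years.

59.1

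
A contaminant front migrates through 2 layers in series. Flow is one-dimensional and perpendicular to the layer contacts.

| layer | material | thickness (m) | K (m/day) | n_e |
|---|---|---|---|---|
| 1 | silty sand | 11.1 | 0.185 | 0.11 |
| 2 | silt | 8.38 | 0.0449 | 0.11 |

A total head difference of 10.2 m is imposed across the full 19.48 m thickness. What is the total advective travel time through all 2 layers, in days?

With flow normal to the layers, continuity requires the same specific discharge q through every layer.
Σ(b_i/K_i) = 11.1/0.185 + 8.38/0.0449 = 246.6 d.
q = Δh / Σ(b_i/K_i) = 10.2 / 246.6 = 0.04136 m/day.
In each layer the seepage velocity is v_i = q/n_i, so the layer transit time is t_i = b_i·n_i / q:
  layer 1 (silty sand): t_1 = 11.1 × 0.11 / 0.04136 = 29.52 d
  layer 2 (silt): t_2 = 8.38 × 0.11 / 0.04136 = 22.29 d
Total t = Σ t_i = 51.81 days.

51.8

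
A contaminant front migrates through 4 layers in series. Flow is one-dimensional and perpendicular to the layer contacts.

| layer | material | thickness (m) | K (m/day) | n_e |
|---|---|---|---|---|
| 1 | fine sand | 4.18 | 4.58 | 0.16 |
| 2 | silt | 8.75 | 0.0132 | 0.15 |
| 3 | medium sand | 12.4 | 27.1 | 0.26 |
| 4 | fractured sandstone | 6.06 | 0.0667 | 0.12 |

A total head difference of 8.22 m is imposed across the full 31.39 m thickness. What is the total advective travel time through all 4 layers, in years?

With flow normal to the layers, continuity requires the same specific discharge q through every layer.
Σ(b_i/K_i) = 4.18/4.58 + 8.75/0.0132 + 12.4/27.1 + 6.06/0.0667 = 755.1 d.
q = Δh / Σ(b_i/K_i) = 8.22 / 755.1 = 0.01089 m/day.
In each layer the seepage velocity is v_i = q/n_i, so the layer transit time is t_i = b_i·n_i / q:
  layer 1 (fine sand): t_1 = 4.18 × 0.16 / 0.01089 = 61.44 d
  layer 2 (silt): t_2 = 8.75 × 0.15 / 0.01089 = 120.6 d
  layer 3 (medium sand): t_3 = 12.4 × 0.26 / 0.01089 = 296.2 d
  layer 4 (fractured sandstone): t_4 = 6.06 × 0.12 / 0.01089 = 66.80 d
Total t = Σ t_i = 545.0 days = 1.492 years.

1.49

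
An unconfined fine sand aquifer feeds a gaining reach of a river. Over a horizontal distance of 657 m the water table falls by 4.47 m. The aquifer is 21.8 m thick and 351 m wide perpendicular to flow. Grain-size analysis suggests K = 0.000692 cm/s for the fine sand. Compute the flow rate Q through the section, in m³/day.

31.1

Convert K: 0.000692 cm/s × 864 = 0.5979 m/day.
Cross-sectional area A = 351 × 21.8 = 7652 m².
Hydraulic gradient i = Δh / L = 4.47 / 657 = 0.006804.
Darcy's law: Q = K · A · i = 0.5979 × 7652 × 0.006804 = 31.13 m³/day.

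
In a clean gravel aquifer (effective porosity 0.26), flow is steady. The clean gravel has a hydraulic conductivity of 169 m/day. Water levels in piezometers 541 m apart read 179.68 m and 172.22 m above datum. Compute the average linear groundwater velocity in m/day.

8.96

Hydraulic gradient i = (179.68 − 172.22) / 541 = 7.46 / 541 = 0.01379.
Darcy flux q = K · i = 169.0 × 0.01379 = 2.330 m/day.
Seepage velocity v = q / n_e = 2.330 / 0.26 = 8.963 m/day.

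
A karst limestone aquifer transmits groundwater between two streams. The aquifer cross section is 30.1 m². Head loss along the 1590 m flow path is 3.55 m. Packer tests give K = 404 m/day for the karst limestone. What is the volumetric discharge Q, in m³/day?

27.2

Hydraulic gradient i = Δh / L = 3.55 / 1590 = 0.002233.
Darcy's law: Q = K · A · i = 404.0 × 30.10 × 0.002233 = 27.15 m³/day.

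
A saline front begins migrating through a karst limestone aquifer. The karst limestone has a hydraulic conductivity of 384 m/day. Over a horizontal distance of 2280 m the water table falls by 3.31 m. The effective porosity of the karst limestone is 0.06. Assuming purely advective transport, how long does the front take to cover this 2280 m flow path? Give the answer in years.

0.672

Hydraulic gradient i = Δh / L = 3.31 / 2280 = 0.001452.
Darcy flux q = K · i = 384.0 × 0.001452 = 0.5575 m/day.
Seepage velocity v = q / n_e = 0.5575 / 0.06 = 9.291 m/day.
Travel time t = L / v = 2280 / 9.291 = 245.4 days = 0.6718 years.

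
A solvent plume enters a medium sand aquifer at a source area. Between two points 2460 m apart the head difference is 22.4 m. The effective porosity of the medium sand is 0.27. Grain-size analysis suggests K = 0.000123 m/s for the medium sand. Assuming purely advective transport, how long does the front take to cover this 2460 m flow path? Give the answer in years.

Convert K: 0.000123 m/s × 86400 = 10.63 m/day.
Hydraulic gradient i = Δh / L = 22.4 / 2460 = 0.009106.
Darcy flux q = K · i = 10.63 × 0.009106 = 0.09677 m/day.
Seepage velocity v = q / n_e = 0.09677 / 0.27 = 0.3584 m/day.
Travel time t = L / v = 2460 / 0.3584 = 6864 days = 18.79 years.

18.8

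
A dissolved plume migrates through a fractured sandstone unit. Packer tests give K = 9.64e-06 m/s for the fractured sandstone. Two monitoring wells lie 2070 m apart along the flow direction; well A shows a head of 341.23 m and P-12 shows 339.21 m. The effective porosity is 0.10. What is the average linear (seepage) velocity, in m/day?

0.00813

Convert K: 9.64e-06 m/s × 86400 = 0.8329 m/day.
Hydraulic gradient i = (341.23 − 339.21) / 2070 = 2.02 / 2070 = 0.0009758.
Darcy flux q = K · i = 0.8329 × 0.0009758 = 0.0008128 m/day.
Seepage velocity v = q / n_e = 0.0008128 / 0.10 = 0.008128 m/day.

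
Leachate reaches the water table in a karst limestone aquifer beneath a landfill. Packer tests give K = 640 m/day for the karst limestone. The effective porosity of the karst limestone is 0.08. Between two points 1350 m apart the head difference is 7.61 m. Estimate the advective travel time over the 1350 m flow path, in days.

Hydraulic gradient i = Δh / L = 7.61 / 1350 = 0.005637.
Darcy flux q = K · i = 640.0 × 0.005637 = 3.608 m/day.
Seepage velocity v = q / n_e = 3.608 / 0.08 = 45.10 m/day.
Travel time t = L / v = 1350 / 45.10 = 29.94 days.

29.9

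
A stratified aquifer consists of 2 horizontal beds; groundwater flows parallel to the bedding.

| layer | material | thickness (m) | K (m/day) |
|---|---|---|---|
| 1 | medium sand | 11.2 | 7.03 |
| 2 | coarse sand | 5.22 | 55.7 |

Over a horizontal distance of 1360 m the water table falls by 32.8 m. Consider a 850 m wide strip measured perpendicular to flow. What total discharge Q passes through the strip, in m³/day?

Flow is parallel to layering, so each bed carries its own Darcy discharge and the transmissivities add.
Σ(K_i·b_i) = 7.03×11.2 + 55.7×5.22 = 369.5 m²/day.
Hydraulic gradient i = Δh / L = 32.8 / 1360 = 0.02412.
Q = Σ(K_i·b_i) · W · i = 369.5 × 850 × 0.02412 = 7575 m³/day.

7570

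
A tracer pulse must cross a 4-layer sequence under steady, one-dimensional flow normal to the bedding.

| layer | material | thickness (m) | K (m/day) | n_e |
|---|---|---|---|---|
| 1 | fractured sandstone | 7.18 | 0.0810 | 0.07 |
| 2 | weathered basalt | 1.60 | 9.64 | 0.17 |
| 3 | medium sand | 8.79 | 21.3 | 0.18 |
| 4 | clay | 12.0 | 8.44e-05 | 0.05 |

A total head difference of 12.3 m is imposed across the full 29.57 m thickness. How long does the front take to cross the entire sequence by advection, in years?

93.6

With flow normal to the layers, continuity requires the same specific discharge q through every layer.
Σ(b_i/K_i) = 7.18/0.0810 + 1.60/9.64 + 8.79/21.3 + 12.0/8.44e-05 = 1.423e+05 d.
q = Δh / Σ(b_i/K_i) = 12.3 / 1.423e+05 = 8.646e-05 m/day.
In each layer the seepage velocity is v_i = q/n_i, so the layer transit time is t_i = b_i·n_i / q:
  layer 1 (fractured sandstone): t_1 = 7.18 × 0.07 / 8.646e-05 = 5813 d
  layer 2 (weathered basalt): t_2 = 1.60 × 0.17 / 8.646e-05 = 3146 d
  layer 3 (medium sand): t_3 = 8.79 × 0.18 / 8.646e-05 = 18301 d
  layer 4 (clay): t_4 = 12.0 × 0.05 / 8.646e-05 = 6940 d
Total t = Σ t_i = 34200 days = 93.63 years.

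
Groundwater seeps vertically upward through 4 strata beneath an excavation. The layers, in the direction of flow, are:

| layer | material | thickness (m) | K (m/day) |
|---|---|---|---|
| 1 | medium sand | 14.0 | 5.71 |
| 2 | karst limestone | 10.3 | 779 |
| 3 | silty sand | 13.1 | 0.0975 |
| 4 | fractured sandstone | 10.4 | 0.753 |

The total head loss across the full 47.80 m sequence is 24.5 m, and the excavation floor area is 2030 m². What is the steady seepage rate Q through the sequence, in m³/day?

330

Flow is perpendicular to layering, so the layers act in series and the equivalent K is the thickness-weighted harmonic mean.
Total thickness L = 14.0 + 10.3 + 13.1 + 10.4 = 47.80 m.
Σ(b_i/K_i) = 14.0/5.71 + 10.3/779 + 13.1/0.0975 + 10.4/0.753 = 150.6 d.
K_eq = L / Σ(b_i/K_i) = 47.80 / 150.6 = 0.3173 m/day.
Q = K_eq · A · (Δh/L) = 0.3173 × 2030 × (24.5/47.80) = 330.2 m³/day.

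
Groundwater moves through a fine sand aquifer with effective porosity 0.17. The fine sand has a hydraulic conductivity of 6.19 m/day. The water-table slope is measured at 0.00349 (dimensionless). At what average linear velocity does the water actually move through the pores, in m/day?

Hydraulic gradient i = 0.00349.
Darcy flux q = K · i = 6.190 × 0.003490 = 0.02160 m/day.
Seepage velocity v = q / n_e = 0.02160 / 0.17 = 0.1271 m/day.

0.127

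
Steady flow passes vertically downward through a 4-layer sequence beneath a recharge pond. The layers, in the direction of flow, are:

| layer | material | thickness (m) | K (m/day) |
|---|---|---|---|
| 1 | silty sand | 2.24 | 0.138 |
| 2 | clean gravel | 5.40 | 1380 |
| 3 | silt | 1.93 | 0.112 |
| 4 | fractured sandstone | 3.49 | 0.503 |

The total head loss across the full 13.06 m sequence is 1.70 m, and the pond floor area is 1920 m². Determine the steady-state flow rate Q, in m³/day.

Flow is perpendicular to layering, so the layers act in series and the equivalent K is the thickness-weighted harmonic mean.
Total thickness L = 2.24 + 5.40 + 1.93 + 3.49 = 13.06 m.
Σ(b_i/K_i) = 2.24/0.138 + 5.40/1380 + 1.93/0.112 + 3.49/0.503 = 40.41 d.
K_eq = L / Σ(b_i/K_i) = 13.06 / 40.41 = 0.3232 m/day.
Q = K_eq · A · (Δh/L) = 0.3232 × 1920 × (1.70/13.06) = 80.78 m³/day.

80.8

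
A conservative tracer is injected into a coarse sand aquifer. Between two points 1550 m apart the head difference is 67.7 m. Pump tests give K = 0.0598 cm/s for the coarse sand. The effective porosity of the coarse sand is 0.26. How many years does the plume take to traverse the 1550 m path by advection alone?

Convert K: 0.0598 cm/s × 864 = 51.67 m/day.
Hydraulic gradient i = Δh / L = 67.7 / 1550 = 0.04368.
Darcy flux q = K · i = 51.67 × 0.04368 = 2.257 m/day.
Seepage velocity v = q / n_e = 2.257 / 0.26 = 8.680 m/day.
Travel time t = L / v = 1550 / 8.680 = 178.6 days = 0.4889 years.

0.489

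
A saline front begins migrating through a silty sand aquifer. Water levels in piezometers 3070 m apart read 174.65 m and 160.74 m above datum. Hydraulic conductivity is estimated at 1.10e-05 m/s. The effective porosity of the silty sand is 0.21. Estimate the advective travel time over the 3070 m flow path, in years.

Convert K: 1.10e-05 m/s × 86400 = 0.9504 m/day.
Hydraulic gradient i = (174.65 − 160.74) / 3070 = 13.91 / 3070 = 0.004531.
Darcy flux q = K · i = 0.9504 × 0.004531 = 0.004306 m/day.
Seepage velocity v = q / n_e = 0.004306 / 0.21 = 0.02051 m/day.
Travel time t = L / v = 3070 / 0.02051 = 1.497e+05 days = 409.9 years.

410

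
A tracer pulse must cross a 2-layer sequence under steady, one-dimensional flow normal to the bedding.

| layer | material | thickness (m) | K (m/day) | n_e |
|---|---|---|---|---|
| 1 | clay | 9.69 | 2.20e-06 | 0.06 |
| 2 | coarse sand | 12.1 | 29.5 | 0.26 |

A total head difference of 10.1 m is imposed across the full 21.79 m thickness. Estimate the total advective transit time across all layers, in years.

With flow normal to the layers, continuity requires the same specific discharge q through every layer.
Σ(b_i/K_i) = 9.69/2.20e-06 + 12.1/29.5 = 4.405e+06 d.
q = Δh / Σ(b_i/K_i) = 10.1 / 4.405e+06 = 2.293e-06 m/day.
In each layer the seepage velocity is v_i = q/n_i, so the layer transit time is t_i = b_i·n_i / q:
  layer 1 (clay): t_1 = 9.69 × 0.06 / 2.293e-06 = 2.535e+05 d
  layer 2 (coarse sand): t_2 = 12.1 × 0.26 / 2.293e-06 = 1.372e+06 d
Total t = Σ t_i = 1.625e+06 days = 4450 years.

4450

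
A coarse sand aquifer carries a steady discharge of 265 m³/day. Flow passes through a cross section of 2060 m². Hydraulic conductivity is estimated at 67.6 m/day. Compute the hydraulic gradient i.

From Q = K·A·i, i = Q / (K·A) = 265 / (67.60 × 2060) = 0.001903.

0.00190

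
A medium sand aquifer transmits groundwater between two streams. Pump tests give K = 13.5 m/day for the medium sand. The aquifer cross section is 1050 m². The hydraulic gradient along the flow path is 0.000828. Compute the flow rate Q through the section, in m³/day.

Hydraulic gradient i = 0.000828.
Darcy's law: Q = K · A · i = 13.50 × 1050 × 0.0008280 = 11.74 m³/day.

11.7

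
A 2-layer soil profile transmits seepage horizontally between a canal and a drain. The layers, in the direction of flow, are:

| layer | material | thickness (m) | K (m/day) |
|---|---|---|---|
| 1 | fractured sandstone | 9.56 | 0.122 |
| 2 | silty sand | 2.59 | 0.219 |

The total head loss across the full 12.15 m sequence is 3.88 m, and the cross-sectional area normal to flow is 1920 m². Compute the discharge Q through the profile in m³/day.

Flow is perpendicular to layering, so the layers act in series and the equivalent K is the thickness-weighted harmonic mean.
Total thickness L = 9.56 + 2.59 = 12.15 m.
Σ(b_i/K_i) = 9.56/0.122 + 2.59/0.219 = 90.19 d.
K_eq = L / Σ(b_i/K_i) = 12.15 / 90.19 = 0.1347 m/day.
Q = K_eq · A · (Δh/L) = 0.1347 × 1920 × (3.88/12.15) = 82.60 m³/day.

82.6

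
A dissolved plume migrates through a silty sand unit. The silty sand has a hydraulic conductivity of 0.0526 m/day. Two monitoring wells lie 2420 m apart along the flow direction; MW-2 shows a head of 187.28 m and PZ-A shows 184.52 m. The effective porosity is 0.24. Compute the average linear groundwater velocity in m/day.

Hydraulic gradient i = (187.28 − 184.52) / 2420 = 2.76 / 2420 = 0.001140.
Darcy flux q = K · i = 0.05260 × 0.001140 = 5.999e-05 m/day.
Seepage velocity v = q / n_e = 5.999e-05 / 0.24 = 0.0002500 m/day.

0.000250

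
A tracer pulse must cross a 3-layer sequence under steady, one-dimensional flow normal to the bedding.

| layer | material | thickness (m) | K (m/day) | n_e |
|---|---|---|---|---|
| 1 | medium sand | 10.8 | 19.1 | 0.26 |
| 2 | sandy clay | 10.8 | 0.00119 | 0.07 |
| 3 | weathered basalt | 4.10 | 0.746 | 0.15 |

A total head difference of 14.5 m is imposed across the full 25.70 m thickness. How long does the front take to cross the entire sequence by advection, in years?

7.17

With flow normal to the layers, continuity requires the same specific discharge q through every layer.
Σ(b_i/K_i) = 10.8/19.1 + 10.8/0.00119 + 4.10/0.746 = 9082 d.
q = Δh / Σ(b_i/K_i) = 14.5 / 9082 = 0.001597 m/day.
In each layer the seepage velocity is v_i = q/n_i, so the layer transit time is t_i = b_i·n_i / q:
  layer 1 (medium sand): t_1 = 10.8 × 0.26 / 0.001597 = 1759 d
  layer 2 (sandy clay): t_2 = 10.8 × 0.07 / 0.001597 = 473.5 d
  layer 3 (weathered basalt): t_3 = 4.10 × 0.15 / 0.001597 = 385.2 d
Total t = Σ t_i = 2617 days = 7.166 years.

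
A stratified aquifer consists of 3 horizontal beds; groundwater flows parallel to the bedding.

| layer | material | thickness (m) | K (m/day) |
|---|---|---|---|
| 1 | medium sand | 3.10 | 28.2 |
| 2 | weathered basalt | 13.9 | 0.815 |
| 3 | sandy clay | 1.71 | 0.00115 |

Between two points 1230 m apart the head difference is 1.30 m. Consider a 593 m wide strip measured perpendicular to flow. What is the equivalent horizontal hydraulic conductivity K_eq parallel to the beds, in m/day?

Flow is parallel to layering, so each bed carries its own Darcy discharge and the transmissivities add.
Σ(K_i·b_i) = 28.2×3.10 + 0.815×13.9 + 0.00115×1.71 = 98.75 m²/day.
Total thickness b = 18.71 m, so K_eq = Σ(K_i·b_i)/b = 5.278 m/day.

5.28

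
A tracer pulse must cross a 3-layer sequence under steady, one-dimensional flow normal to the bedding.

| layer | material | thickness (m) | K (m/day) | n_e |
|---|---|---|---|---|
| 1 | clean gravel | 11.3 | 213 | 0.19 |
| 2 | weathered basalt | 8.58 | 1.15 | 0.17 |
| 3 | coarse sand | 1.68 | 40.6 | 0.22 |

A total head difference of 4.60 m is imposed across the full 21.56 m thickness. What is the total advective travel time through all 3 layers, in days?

With flow normal to the layers, continuity requires the same specific discharge q through every layer.
Σ(b_i/K_i) = 11.3/213 + 8.58/1.15 + 1.68/40.6 = 7.555 d.
q = Δh / Σ(b_i/K_i) = 4.60 / 7.555 = 0.6088 m/day.
In each layer the seepage velocity is v_i = q/n_i, so the layer transit time is t_i = b_i·n_i / q:
  layer 1 (clean gravel): t_1 = 11.3 × 0.19 / 0.6088 = 3.526 d
  layer 2 (weathered basalt): t_2 = 8.58 × 0.17 / 0.6088 = 2.396 d
  layer 3 (coarse sand): t_3 = 1.68 × 0.22 / 0.6088 = 0.6071 d
Total t = Σ t_i = 6.529 days.

6.53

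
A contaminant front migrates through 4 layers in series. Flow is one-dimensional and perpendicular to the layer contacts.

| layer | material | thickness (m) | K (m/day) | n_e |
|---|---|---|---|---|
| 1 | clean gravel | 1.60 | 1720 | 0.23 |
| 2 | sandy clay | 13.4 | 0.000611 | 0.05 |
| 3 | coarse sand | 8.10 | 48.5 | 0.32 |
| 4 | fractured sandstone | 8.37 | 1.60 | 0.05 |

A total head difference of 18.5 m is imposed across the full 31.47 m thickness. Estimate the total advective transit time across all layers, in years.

13.1

With flow normal to the layers, continuity requires the same specific discharge q through every layer.
Σ(b_i/K_i) = 1.60/1720 + 13.4/0.000611 + 8.10/48.5 + 8.37/1.60 = 21937 d.
q = Δh / Σ(b_i/K_i) = 18.5 / 21937 = 0.0008433 m/day.
In each layer the seepage velocity is v_i = q/n_i, so the layer transit time is t_i = b_i·n_i / q:
  layer 1 (clean gravel): t_1 = 1.60 × 0.23 / 0.0008433 = 436.4 d
  layer 2 (sandy clay): t_2 = 13.4 × 0.05 / 0.0008433 = 794.5 d
  layer 3 (coarse sand): t_3 = 8.10 × 0.32 / 0.0008433 = 3074 d
  layer 4 (fractured sandstone): t_4 = 8.37 × 0.05 / 0.0008433 = 496.2 d
Total t = Σ t_i = 4801 days = 13.14 years.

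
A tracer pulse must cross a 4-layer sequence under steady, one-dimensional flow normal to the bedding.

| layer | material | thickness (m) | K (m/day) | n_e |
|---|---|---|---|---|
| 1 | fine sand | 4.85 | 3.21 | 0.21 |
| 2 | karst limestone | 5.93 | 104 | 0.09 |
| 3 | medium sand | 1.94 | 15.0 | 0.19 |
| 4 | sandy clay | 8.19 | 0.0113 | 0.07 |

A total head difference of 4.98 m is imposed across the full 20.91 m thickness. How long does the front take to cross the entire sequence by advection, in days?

364

With flow normal to the layers, continuity requires the same specific discharge q through every layer.
Σ(b_i/K_i) = 4.85/3.21 + 5.93/104 + 1.94/15.0 + 8.19/0.0113 = 726.5 d.
q = Δh / Σ(b_i/K_i) = 4.98 / 726.5 = 0.006855 m/day.
In each layer the seepage velocity is v_i = q/n_i, so the layer transit time is t_i = b_i·n_i / q:
  layer 1 (fine sand): t_1 = 4.85 × 0.21 / 0.006855 = 148.6 d
  layer 2 (karst limestone): t_2 = 5.93 × 0.09 / 0.006855 = 77.86 d
  layer 3 (medium sand): t_3 = 1.94 × 0.19 / 0.006855 = 53.77 d
  layer 4 (sandy clay): t_4 = 8.19 × 0.07 / 0.006855 = 83.63 d
Total t = Σ t_i = 363.8 days.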